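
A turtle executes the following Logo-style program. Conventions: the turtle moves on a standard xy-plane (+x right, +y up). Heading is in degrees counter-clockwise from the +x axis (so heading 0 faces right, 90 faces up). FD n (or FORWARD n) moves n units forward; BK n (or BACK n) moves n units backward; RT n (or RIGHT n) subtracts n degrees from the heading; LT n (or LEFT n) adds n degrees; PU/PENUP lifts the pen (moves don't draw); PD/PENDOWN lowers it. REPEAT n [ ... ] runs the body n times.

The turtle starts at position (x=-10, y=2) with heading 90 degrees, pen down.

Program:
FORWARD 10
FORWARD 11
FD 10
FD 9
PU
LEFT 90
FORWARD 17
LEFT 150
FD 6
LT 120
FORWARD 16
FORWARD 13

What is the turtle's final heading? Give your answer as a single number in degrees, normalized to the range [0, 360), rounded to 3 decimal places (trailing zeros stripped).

Answer: 90

Derivation:
Executing turtle program step by step:
Start: pos=(-10,2), heading=90, pen down
FD 10: (-10,2) -> (-10,12) [heading=90, draw]
FD 11: (-10,12) -> (-10,23) [heading=90, draw]
FD 10: (-10,23) -> (-10,33) [heading=90, draw]
FD 9: (-10,33) -> (-10,42) [heading=90, draw]
PU: pen up
LT 90: heading 90 -> 180
FD 17: (-10,42) -> (-27,42) [heading=180, move]
LT 150: heading 180 -> 330
FD 6: (-27,42) -> (-21.804,39) [heading=330, move]
LT 120: heading 330 -> 90
FD 16: (-21.804,39) -> (-21.804,55) [heading=90, move]
FD 13: (-21.804,55) -> (-21.804,68) [heading=90, move]
Final: pos=(-21.804,68), heading=90, 4 segment(s) drawn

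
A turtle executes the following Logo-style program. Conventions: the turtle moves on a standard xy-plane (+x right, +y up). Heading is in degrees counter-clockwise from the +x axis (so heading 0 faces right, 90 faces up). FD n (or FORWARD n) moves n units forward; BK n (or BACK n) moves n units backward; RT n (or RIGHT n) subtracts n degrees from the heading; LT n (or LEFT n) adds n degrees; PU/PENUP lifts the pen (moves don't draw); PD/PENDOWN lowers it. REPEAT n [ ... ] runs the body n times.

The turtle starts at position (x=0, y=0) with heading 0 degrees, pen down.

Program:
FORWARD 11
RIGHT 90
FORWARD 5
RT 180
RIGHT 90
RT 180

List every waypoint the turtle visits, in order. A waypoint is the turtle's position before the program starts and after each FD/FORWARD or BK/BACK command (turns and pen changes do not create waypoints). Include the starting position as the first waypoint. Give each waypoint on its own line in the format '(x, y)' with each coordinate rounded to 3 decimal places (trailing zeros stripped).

Executing turtle program step by step:
Start: pos=(0,0), heading=0, pen down
FD 11: (0,0) -> (11,0) [heading=0, draw]
RT 90: heading 0 -> 270
FD 5: (11,0) -> (11,-5) [heading=270, draw]
RT 180: heading 270 -> 90
RT 90: heading 90 -> 0
RT 180: heading 0 -> 180
Final: pos=(11,-5), heading=180, 2 segment(s) drawn
Waypoints (3 total):
(0, 0)
(11, 0)
(11, -5)

Answer: (0, 0)
(11, 0)
(11, -5)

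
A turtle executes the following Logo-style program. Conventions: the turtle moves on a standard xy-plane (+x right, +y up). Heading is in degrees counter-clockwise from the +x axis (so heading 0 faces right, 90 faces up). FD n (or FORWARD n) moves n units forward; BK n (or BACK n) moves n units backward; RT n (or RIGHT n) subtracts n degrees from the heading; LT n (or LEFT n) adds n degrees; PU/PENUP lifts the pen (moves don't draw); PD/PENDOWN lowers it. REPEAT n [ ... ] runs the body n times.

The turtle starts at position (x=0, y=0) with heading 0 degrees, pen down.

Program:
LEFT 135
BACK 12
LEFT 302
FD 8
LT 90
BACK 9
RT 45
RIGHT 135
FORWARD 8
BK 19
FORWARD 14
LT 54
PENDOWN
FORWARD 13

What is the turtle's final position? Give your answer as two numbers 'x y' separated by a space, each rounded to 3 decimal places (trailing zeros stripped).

Answer: 31.789 5.139

Derivation:
Executing turtle program step by step:
Start: pos=(0,0), heading=0, pen down
LT 135: heading 0 -> 135
BK 12: (0,0) -> (8.485,-8.485) [heading=135, draw]
LT 302: heading 135 -> 77
FD 8: (8.485,-8.485) -> (10.285,-0.69) [heading=77, draw]
LT 90: heading 77 -> 167
BK 9: (10.285,-0.69) -> (19.054,-2.715) [heading=167, draw]
RT 45: heading 167 -> 122
RT 135: heading 122 -> 347
FD 8: (19.054,-2.715) -> (26.849,-4.514) [heading=347, draw]
BK 19: (26.849,-4.514) -> (8.336,-0.24) [heading=347, draw]
FD 14: (8.336,-0.24) -> (21.977,-3.39) [heading=347, draw]
LT 54: heading 347 -> 41
PD: pen down
FD 13: (21.977,-3.39) -> (31.789,5.139) [heading=41, draw]
Final: pos=(31.789,5.139), heading=41, 7 segment(s) drawn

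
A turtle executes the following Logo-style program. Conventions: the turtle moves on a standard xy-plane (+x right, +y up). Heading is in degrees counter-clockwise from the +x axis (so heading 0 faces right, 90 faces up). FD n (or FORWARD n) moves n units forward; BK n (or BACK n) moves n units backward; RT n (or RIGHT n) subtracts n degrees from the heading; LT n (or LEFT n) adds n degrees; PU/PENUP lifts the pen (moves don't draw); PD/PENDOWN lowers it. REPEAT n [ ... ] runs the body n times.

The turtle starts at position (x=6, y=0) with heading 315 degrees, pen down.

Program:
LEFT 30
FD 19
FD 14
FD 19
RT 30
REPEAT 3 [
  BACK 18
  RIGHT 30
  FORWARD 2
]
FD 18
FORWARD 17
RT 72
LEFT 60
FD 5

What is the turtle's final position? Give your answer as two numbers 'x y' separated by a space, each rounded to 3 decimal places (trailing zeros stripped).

Executing turtle program step by step:
Start: pos=(6,0), heading=315, pen down
LT 30: heading 315 -> 345
FD 19: (6,0) -> (24.353,-4.918) [heading=345, draw]
FD 14: (24.353,-4.918) -> (37.876,-8.541) [heading=345, draw]
FD 19: (37.876,-8.541) -> (56.228,-13.459) [heading=345, draw]
RT 30: heading 345 -> 315
REPEAT 3 [
  -- iteration 1/3 --
  BK 18: (56.228,-13.459) -> (43.5,-0.731) [heading=315, draw]
  RT 30: heading 315 -> 285
  FD 2: (43.5,-0.731) -> (44.018,-2.663) [heading=285, draw]
  -- iteration 2/3 --
  BK 18: (44.018,-2.663) -> (39.359,14.724) [heading=285, draw]
  RT 30: heading 285 -> 255
  FD 2: (39.359,14.724) -> (38.841,12.792) [heading=255, draw]
  -- iteration 3/3 --
  BK 18: (38.841,12.792) -> (43.5,30.179) [heading=255, draw]
  RT 30: heading 255 -> 225
  FD 2: (43.5,30.179) -> (42.086,28.765) [heading=225, draw]
]
FD 18: (42.086,28.765) -> (29.358,16.037) [heading=225, draw]
FD 17: (29.358,16.037) -> (17.337,4.016) [heading=225, draw]
RT 72: heading 225 -> 153
LT 60: heading 153 -> 213
FD 5: (17.337,4.016) -> (13.144,1.293) [heading=213, draw]
Final: pos=(13.144,1.293), heading=213, 12 segment(s) drawn

Answer: 13.144 1.293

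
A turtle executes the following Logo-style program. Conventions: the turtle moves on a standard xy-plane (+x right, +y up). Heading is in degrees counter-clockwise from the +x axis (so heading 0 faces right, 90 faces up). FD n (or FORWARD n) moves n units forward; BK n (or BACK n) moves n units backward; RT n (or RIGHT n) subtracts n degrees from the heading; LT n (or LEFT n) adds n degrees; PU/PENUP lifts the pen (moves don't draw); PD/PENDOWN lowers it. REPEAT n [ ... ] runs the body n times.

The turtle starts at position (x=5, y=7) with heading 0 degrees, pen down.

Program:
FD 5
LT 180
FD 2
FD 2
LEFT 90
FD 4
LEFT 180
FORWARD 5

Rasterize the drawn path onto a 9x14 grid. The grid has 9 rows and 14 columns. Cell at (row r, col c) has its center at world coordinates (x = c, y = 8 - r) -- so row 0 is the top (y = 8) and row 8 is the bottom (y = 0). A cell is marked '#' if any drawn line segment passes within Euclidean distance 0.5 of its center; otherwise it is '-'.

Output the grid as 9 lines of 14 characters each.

Segment 0: (5,7) -> (10,7)
Segment 1: (10,7) -> (8,7)
Segment 2: (8,7) -> (6,7)
Segment 3: (6,7) -> (6,3)
Segment 4: (6,3) -> (6,8)

Answer: ------#-------
-----######---
------#-------
------#-------
------#-------
------#-------
--------------
--------------
--------------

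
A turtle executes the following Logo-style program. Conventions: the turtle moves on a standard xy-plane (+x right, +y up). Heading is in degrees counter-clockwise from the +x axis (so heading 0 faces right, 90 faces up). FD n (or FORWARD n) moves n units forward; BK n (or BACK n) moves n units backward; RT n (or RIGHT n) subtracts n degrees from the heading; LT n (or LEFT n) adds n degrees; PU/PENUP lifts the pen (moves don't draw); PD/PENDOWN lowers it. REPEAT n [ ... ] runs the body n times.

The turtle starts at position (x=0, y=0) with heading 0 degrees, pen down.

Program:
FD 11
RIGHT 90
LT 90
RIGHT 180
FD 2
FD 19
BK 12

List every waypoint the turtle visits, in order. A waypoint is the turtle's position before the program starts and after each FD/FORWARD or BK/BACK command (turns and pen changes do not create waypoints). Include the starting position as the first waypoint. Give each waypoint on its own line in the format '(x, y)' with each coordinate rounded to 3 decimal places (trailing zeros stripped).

Executing turtle program step by step:
Start: pos=(0,0), heading=0, pen down
FD 11: (0,0) -> (11,0) [heading=0, draw]
RT 90: heading 0 -> 270
LT 90: heading 270 -> 0
RT 180: heading 0 -> 180
FD 2: (11,0) -> (9,0) [heading=180, draw]
FD 19: (9,0) -> (-10,0) [heading=180, draw]
BK 12: (-10,0) -> (2,0) [heading=180, draw]
Final: pos=(2,0), heading=180, 4 segment(s) drawn
Waypoints (5 total):
(0, 0)
(11, 0)
(9, 0)
(-10, 0)
(2, 0)

Answer: (0, 0)
(11, 0)
(9, 0)
(-10, 0)
(2, 0)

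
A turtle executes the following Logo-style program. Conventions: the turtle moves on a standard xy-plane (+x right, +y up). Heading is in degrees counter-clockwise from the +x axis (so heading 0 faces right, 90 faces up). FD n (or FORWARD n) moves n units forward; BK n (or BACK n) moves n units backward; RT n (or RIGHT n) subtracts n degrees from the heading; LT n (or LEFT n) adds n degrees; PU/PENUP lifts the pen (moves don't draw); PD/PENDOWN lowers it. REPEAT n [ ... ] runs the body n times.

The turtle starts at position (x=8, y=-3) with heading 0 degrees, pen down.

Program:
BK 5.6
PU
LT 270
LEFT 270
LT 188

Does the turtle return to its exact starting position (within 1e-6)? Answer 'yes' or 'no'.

Answer: no

Derivation:
Executing turtle program step by step:
Start: pos=(8,-3), heading=0, pen down
BK 5.6: (8,-3) -> (2.4,-3) [heading=0, draw]
PU: pen up
LT 270: heading 0 -> 270
LT 270: heading 270 -> 180
LT 188: heading 180 -> 8
Final: pos=(2.4,-3), heading=8, 1 segment(s) drawn

Start position: (8, -3)
Final position: (2.4, -3)
Distance = 5.6; >= 1e-6 -> NOT closed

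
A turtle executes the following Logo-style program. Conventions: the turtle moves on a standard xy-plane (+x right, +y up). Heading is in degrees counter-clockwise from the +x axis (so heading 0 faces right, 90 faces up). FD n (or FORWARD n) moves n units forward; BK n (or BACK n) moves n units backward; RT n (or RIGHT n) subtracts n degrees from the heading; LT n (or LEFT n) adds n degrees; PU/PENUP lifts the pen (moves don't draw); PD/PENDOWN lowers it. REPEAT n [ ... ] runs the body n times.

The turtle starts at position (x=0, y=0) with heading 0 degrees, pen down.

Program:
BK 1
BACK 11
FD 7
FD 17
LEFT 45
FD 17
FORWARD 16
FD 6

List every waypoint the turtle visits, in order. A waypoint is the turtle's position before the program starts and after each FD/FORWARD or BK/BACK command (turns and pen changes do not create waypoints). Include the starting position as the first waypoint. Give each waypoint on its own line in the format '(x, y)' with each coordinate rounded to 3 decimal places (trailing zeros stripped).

Executing turtle program step by step:
Start: pos=(0,0), heading=0, pen down
BK 1: (0,0) -> (-1,0) [heading=0, draw]
BK 11: (-1,0) -> (-12,0) [heading=0, draw]
FD 7: (-12,0) -> (-5,0) [heading=0, draw]
FD 17: (-5,0) -> (12,0) [heading=0, draw]
LT 45: heading 0 -> 45
FD 17: (12,0) -> (24.021,12.021) [heading=45, draw]
FD 16: (24.021,12.021) -> (35.335,23.335) [heading=45, draw]
FD 6: (35.335,23.335) -> (39.577,27.577) [heading=45, draw]
Final: pos=(39.577,27.577), heading=45, 7 segment(s) drawn
Waypoints (8 total):
(0, 0)
(-1, 0)
(-12, 0)
(-5, 0)
(12, 0)
(24.021, 12.021)
(35.335, 23.335)
(39.577, 27.577)

Answer: (0, 0)
(-1, 0)
(-12, 0)
(-5, 0)
(12, 0)
(24.021, 12.021)
(35.335, 23.335)
(39.577, 27.577)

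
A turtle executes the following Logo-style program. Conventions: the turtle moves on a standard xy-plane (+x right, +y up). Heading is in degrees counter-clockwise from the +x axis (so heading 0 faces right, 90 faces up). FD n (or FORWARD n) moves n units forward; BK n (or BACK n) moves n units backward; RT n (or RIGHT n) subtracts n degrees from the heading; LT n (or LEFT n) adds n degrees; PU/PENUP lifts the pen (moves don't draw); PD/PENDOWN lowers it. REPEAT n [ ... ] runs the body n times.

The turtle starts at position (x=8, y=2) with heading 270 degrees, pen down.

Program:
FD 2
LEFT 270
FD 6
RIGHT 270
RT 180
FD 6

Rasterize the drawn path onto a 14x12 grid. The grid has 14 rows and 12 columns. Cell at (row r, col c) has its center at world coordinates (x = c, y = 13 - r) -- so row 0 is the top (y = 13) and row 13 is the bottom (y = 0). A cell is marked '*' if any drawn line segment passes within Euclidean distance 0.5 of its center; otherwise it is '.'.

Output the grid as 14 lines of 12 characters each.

Answer: ............
............
............
............
............
............
............
..*.........
..*.........
..*.........
..*.........
..*.....*...
..*.....*...
..*******...

Derivation:
Segment 0: (8,2) -> (8,0)
Segment 1: (8,0) -> (2,0)
Segment 2: (2,0) -> (2,6)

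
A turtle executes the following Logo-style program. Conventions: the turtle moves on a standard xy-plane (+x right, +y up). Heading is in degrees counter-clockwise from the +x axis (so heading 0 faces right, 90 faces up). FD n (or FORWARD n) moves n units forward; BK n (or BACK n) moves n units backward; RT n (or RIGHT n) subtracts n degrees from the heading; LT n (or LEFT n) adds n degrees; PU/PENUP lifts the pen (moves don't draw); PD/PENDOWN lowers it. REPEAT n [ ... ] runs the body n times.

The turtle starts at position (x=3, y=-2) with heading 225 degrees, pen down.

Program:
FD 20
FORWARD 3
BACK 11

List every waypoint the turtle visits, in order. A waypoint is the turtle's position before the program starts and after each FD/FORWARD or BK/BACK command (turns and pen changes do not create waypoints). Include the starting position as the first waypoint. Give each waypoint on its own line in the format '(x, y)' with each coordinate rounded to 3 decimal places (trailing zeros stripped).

Answer: (3, -2)
(-11.142, -16.142)
(-13.263, -18.263)
(-5.485, -10.485)

Derivation:
Executing turtle program step by step:
Start: pos=(3,-2), heading=225, pen down
FD 20: (3,-2) -> (-11.142,-16.142) [heading=225, draw]
FD 3: (-11.142,-16.142) -> (-13.263,-18.263) [heading=225, draw]
BK 11: (-13.263,-18.263) -> (-5.485,-10.485) [heading=225, draw]
Final: pos=(-5.485,-10.485), heading=225, 3 segment(s) drawn
Waypoints (4 total):
(3, -2)
(-11.142, -16.142)
(-13.263, -18.263)
(-5.485, -10.485)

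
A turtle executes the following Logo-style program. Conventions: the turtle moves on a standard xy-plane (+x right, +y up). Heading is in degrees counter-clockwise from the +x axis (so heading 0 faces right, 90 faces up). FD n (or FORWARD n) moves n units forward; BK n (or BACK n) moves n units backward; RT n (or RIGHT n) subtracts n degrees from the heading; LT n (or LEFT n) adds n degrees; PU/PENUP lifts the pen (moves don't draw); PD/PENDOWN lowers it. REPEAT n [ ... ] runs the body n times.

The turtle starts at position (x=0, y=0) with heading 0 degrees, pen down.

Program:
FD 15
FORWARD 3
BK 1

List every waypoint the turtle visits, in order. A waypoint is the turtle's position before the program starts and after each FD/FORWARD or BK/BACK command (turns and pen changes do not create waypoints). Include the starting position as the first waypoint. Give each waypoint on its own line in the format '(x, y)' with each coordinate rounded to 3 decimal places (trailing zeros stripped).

Executing turtle program step by step:
Start: pos=(0,0), heading=0, pen down
FD 15: (0,0) -> (15,0) [heading=0, draw]
FD 3: (15,0) -> (18,0) [heading=0, draw]
BK 1: (18,0) -> (17,0) [heading=0, draw]
Final: pos=(17,0), heading=0, 3 segment(s) drawn
Waypoints (4 total):
(0, 0)
(15, 0)
(18, 0)
(17, 0)

Answer: (0, 0)
(15, 0)
(18, 0)
(17, 0)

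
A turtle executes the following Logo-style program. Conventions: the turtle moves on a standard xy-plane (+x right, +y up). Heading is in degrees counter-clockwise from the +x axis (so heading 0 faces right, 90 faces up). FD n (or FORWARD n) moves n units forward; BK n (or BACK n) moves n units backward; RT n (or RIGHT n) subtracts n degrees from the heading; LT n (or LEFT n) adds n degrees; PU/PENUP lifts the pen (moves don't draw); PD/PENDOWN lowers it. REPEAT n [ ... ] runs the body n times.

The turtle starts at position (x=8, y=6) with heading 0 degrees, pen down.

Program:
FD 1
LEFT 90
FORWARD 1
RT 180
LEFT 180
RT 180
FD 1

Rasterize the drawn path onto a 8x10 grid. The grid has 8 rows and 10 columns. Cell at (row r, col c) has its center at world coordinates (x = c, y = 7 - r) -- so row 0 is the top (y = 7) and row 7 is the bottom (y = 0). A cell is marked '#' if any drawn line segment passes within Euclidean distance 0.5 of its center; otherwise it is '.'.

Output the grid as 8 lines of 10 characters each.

Answer: .........#
........##
..........
..........
..........
..........
..........
..........

Derivation:
Segment 0: (8,6) -> (9,6)
Segment 1: (9,6) -> (9,7)
Segment 2: (9,7) -> (9,6)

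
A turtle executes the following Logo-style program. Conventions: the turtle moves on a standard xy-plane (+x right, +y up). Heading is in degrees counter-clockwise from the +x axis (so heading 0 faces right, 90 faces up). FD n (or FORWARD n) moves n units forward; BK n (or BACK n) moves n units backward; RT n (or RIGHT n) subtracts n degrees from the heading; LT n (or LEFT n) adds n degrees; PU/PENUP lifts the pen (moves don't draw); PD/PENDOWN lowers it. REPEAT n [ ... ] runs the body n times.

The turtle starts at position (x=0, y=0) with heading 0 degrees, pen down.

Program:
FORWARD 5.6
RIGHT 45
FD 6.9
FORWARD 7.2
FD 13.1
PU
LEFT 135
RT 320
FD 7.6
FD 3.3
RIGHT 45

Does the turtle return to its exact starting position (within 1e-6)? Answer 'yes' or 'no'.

Executing turtle program step by step:
Start: pos=(0,0), heading=0, pen down
FD 5.6: (0,0) -> (5.6,0) [heading=0, draw]
RT 45: heading 0 -> 315
FD 6.9: (5.6,0) -> (10.479,-4.879) [heading=315, draw]
FD 7.2: (10.479,-4.879) -> (15.57,-9.97) [heading=315, draw]
FD 13.1: (15.57,-9.97) -> (24.833,-19.233) [heading=315, draw]
PU: pen up
LT 135: heading 315 -> 90
RT 320: heading 90 -> 130
FD 7.6: (24.833,-19.233) -> (19.948,-13.411) [heading=130, move]
FD 3.3: (19.948,-13.411) -> (17.827,-10.883) [heading=130, move]
RT 45: heading 130 -> 85
Final: pos=(17.827,-10.883), heading=85, 4 segment(s) drawn

Start position: (0, 0)
Final position: (17.827, -10.883)
Distance = 20.887; >= 1e-6 -> NOT closed

Answer: no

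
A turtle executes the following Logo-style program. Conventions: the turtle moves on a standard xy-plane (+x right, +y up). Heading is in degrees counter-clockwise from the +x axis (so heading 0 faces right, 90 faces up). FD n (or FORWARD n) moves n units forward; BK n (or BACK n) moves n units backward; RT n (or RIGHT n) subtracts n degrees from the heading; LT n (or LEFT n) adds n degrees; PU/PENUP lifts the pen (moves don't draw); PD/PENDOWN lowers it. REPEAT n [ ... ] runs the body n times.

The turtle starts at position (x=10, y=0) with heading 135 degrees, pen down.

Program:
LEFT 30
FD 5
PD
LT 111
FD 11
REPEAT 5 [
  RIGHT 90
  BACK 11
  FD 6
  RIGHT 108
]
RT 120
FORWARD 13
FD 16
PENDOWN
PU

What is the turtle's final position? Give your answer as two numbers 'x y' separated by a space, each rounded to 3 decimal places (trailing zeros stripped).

Executing turtle program step by step:
Start: pos=(10,0), heading=135, pen down
LT 30: heading 135 -> 165
FD 5: (10,0) -> (5.17,1.294) [heading=165, draw]
PD: pen down
LT 111: heading 165 -> 276
FD 11: (5.17,1.294) -> (6.32,-9.646) [heading=276, draw]
REPEAT 5 [
  -- iteration 1/5 --
  RT 90: heading 276 -> 186
  BK 11: (6.32,-9.646) -> (17.26,-8.496) [heading=186, draw]
  FD 6: (17.26,-8.496) -> (11.293,-9.123) [heading=186, draw]
  RT 108: heading 186 -> 78
  -- iteration 2/5 --
  RT 90: heading 78 -> 348
  BK 11: (11.293,-9.123) -> (0.533,-6.836) [heading=348, draw]
  FD 6: (0.533,-6.836) -> (6.402,-8.083) [heading=348, draw]
  RT 108: heading 348 -> 240
  -- iteration 3/5 --
  RT 90: heading 240 -> 150
  BK 11: (6.402,-8.083) -> (15.928,-13.583) [heading=150, draw]
  FD 6: (15.928,-13.583) -> (10.732,-10.583) [heading=150, draw]
  RT 108: heading 150 -> 42
  -- iteration 4/5 --
  RT 90: heading 42 -> 312
  BK 11: (10.732,-10.583) -> (3.372,-2.409) [heading=312, draw]
  FD 6: (3.372,-2.409) -> (7.387,-6.868) [heading=312, draw]
  RT 108: heading 312 -> 204
  -- iteration 5/5 --
  RT 90: heading 204 -> 114
  BK 11: (7.387,-6.868) -> (11.861,-16.917) [heading=114, draw]
  FD 6: (11.861,-16.917) -> (9.42,-11.435) [heading=114, draw]
  RT 108: heading 114 -> 6
]
RT 120: heading 6 -> 246
FD 13: (9.42,-11.435) -> (4.133,-23.312) [heading=246, draw]
FD 16: (4.133,-23.312) -> (-2.375,-37.928) [heading=246, draw]
PD: pen down
PU: pen up
Final: pos=(-2.375,-37.928), heading=246, 14 segment(s) drawn

Answer: -2.375 -37.928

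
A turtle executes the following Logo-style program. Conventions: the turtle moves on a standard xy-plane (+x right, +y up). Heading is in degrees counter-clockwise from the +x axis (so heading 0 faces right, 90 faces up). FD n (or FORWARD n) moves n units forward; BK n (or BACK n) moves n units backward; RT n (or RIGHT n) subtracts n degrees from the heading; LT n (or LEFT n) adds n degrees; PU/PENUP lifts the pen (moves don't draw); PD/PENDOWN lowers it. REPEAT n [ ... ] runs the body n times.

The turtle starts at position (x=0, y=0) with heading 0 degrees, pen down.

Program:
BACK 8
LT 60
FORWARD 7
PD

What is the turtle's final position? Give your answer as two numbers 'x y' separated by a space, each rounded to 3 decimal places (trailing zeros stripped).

Answer: -4.5 6.062

Derivation:
Executing turtle program step by step:
Start: pos=(0,0), heading=0, pen down
BK 8: (0,0) -> (-8,0) [heading=0, draw]
LT 60: heading 0 -> 60
FD 7: (-8,0) -> (-4.5,6.062) [heading=60, draw]
PD: pen down
Final: pos=(-4.5,6.062), heading=60, 2 segment(s) drawn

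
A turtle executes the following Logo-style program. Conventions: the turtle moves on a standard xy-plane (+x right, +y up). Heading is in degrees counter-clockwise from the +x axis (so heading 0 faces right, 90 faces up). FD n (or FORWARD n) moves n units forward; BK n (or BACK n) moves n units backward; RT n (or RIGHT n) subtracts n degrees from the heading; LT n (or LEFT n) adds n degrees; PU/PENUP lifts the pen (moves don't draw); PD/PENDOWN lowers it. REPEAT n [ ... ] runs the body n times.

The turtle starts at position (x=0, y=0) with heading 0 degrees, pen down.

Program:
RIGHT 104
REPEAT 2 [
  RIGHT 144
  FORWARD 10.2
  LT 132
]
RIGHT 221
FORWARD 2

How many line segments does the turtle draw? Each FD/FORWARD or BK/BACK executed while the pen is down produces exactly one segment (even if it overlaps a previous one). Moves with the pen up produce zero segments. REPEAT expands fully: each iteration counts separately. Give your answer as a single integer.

Executing turtle program step by step:
Start: pos=(0,0), heading=0, pen down
RT 104: heading 0 -> 256
REPEAT 2 [
  -- iteration 1/2 --
  RT 144: heading 256 -> 112
  FD 10.2: (0,0) -> (-3.821,9.457) [heading=112, draw]
  LT 132: heading 112 -> 244
  -- iteration 2/2 --
  RT 144: heading 244 -> 100
  FD 10.2: (-3.821,9.457) -> (-5.592,19.502) [heading=100, draw]
  LT 132: heading 100 -> 232
]
RT 221: heading 232 -> 11
FD 2: (-5.592,19.502) -> (-3.629,19.884) [heading=11, draw]
Final: pos=(-3.629,19.884), heading=11, 3 segment(s) drawn
Segments drawn: 3

Answer: 3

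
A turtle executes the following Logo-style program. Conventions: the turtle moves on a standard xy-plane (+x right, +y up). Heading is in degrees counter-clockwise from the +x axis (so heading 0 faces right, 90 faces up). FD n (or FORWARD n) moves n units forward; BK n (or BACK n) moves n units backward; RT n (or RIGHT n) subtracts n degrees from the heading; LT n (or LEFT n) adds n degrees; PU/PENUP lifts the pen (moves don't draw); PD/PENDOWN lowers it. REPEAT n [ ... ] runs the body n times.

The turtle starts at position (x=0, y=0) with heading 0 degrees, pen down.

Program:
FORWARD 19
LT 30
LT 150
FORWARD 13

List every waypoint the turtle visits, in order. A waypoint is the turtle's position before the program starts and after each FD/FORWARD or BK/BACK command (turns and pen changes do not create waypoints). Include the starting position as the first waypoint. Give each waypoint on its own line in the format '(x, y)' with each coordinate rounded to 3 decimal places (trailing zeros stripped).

Executing turtle program step by step:
Start: pos=(0,0), heading=0, pen down
FD 19: (0,0) -> (19,0) [heading=0, draw]
LT 30: heading 0 -> 30
LT 150: heading 30 -> 180
FD 13: (19,0) -> (6,0) [heading=180, draw]
Final: pos=(6,0), heading=180, 2 segment(s) drawn
Waypoints (3 total):
(0, 0)
(19, 0)
(6, 0)

Answer: (0, 0)
(19, 0)
(6, 0)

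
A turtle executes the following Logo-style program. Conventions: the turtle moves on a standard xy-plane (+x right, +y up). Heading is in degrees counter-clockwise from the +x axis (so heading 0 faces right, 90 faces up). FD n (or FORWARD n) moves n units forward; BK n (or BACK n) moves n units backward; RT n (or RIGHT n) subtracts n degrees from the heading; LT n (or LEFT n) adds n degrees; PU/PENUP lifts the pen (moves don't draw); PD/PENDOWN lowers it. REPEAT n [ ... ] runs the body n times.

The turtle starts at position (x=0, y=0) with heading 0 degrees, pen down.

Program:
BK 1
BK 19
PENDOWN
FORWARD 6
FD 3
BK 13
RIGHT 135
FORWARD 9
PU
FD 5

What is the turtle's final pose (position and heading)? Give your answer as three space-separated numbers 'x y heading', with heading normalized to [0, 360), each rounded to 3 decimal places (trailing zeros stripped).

Answer: -33.899 -9.899 225

Derivation:
Executing turtle program step by step:
Start: pos=(0,0), heading=0, pen down
BK 1: (0,0) -> (-1,0) [heading=0, draw]
BK 19: (-1,0) -> (-20,0) [heading=0, draw]
PD: pen down
FD 6: (-20,0) -> (-14,0) [heading=0, draw]
FD 3: (-14,0) -> (-11,0) [heading=0, draw]
BK 13: (-11,0) -> (-24,0) [heading=0, draw]
RT 135: heading 0 -> 225
FD 9: (-24,0) -> (-30.364,-6.364) [heading=225, draw]
PU: pen up
FD 5: (-30.364,-6.364) -> (-33.899,-9.899) [heading=225, move]
Final: pos=(-33.899,-9.899), heading=225, 6 segment(s) drawn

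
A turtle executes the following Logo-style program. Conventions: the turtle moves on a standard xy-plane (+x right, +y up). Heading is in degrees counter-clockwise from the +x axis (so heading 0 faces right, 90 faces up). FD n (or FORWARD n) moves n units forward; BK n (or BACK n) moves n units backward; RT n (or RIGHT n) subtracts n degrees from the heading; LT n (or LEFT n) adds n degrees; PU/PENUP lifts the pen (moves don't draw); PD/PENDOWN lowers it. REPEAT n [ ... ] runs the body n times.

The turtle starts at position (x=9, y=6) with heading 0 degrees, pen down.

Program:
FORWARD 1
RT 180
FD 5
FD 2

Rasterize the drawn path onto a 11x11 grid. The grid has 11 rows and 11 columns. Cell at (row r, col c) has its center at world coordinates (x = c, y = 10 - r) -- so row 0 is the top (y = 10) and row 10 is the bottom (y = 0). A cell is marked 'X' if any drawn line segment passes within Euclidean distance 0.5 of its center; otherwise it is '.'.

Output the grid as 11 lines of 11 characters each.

Answer: ...........
...........
...........
...........
...XXXXXXXX
...........
...........
...........
...........
...........
...........

Derivation:
Segment 0: (9,6) -> (10,6)
Segment 1: (10,6) -> (5,6)
Segment 2: (5,6) -> (3,6)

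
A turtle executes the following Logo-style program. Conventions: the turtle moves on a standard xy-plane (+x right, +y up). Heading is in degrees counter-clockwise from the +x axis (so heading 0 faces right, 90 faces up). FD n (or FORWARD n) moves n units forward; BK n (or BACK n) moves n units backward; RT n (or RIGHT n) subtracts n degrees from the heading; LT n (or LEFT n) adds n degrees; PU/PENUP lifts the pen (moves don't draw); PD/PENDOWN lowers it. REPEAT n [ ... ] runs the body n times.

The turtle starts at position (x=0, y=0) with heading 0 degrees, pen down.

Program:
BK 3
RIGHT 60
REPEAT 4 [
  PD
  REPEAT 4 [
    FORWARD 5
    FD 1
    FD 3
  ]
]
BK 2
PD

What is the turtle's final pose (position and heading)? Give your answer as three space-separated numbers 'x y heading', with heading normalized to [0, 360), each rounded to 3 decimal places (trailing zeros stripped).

Executing turtle program step by step:
Start: pos=(0,0), heading=0, pen down
BK 3: (0,0) -> (-3,0) [heading=0, draw]
RT 60: heading 0 -> 300
REPEAT 4 [
  -- iteration 1/4 --
  PD: pen down
  REPEAT 4 [
    -- iteration 1/4 --
    FD 5: (-3,0) -> (-0.5,-4.33) [heading=300, draw]
    FD 1: (-0.5,-4.33) -> (0,-5.196) [heading=300, draw]
    FD 3: (0,-5.196) -> (1.5,-7.794) [heading=300, draw]
    -- iteration 2/4 --
    FD 5: (1.5,-7.794) -> (4,-12.124) [heading=300, draw]
    FD 1: (4,-12.124) -> (4.5,-12.99) [heading=300, draw]
    FD 3: (4.5,-12.99) -> (6,-15.588) [heading=300, draw]
    -- iteration 3/4 --
    FD 5: (6,-15.588) -> (8.5,-19.919) [heading=300, draw]
    FD 1: (8.5,-19.919) -> (9,-20.785) [heading=300, draw]
    FD 3: (9,-20.785) -> (10.5,-23.383) [heading=300, draw]
    -- iteration 4/4 --
    FD 5: (10.5,-23.383) -> (13,-27.713) [heading=300, draw]
    FD 1: (13,-27.713) -> (13.5,-28.579) [heading=300, draw]
    FD 3: (13.5,-28.579) -> (15,-31.177) [heading=300, draw]
  ]
  -- iteration 2/4 --
  PD: pen down
  REPEAT 4 [
    -- iteration 1/4 --
    FD 5: (15,-31.177) -> (17.5,-35.507) [heading=300, draw]
    FD 1: (17.5,-35.507) -> (18,-36.373) [heading=300, draw]
    FD 3: (18,-36.373) -> (19.5,-38.971) [heading=300, draw]
    -- iteration 2/4 --
    FD 5: (19.5,-38.971) -> (22,-43.301) [heading=300, draw]
    FD 1: (22,-43.301) -> (22.5,-44.167) [heading=300, draw]
    FD 3: (22.5,-44.167) -> (24,-46.765) [heading=300, draw]
    -- iteration 3/4 --
    FD 5: (24,-46.765) -> (26.5,-51.095) [heading=300, draw]
    FD 1: (26.5,-51.095) -> (27,-51.962) [heading=300, draw]
    FD 3: (27,-51.962) -> (28.5,-54.56) [heading=300, draw]
    -- iteration 4/4 --
    FD 5: (28.5,-54.56) -> (31,-58.89) [heading=300, draw]
    FD 1: (31,-58.89) -> (31.5,-59.756) [heading=300, draw]
    FD 3: (31.5,-59.756) -> (33,-62.354) [heading=300, draw]
  ]
  -- iteration 3/4 --
  PD: pen down
  REPEAT 4 [
    -- iteration 1/4 --
    FD 5: (33,-62.354) -> (35.5,-66.684) [heading=300, draw]
    FD 1: (35.5,-66.684) -> (36,-67.55) [heading=300, draw]
    FD 3: (36,-67.55) -> (37.5,-70.148) [heading=300, draw]
    -- iteration 2/4 --
    FD 5: (37.5,-70.148) -> (40,-74.478) [heading=300, draw]
    FD 1: (40,-74.478) -> (40.5,-75.344) [heading=300, draw]
    FD 3: (40.5,-75.344) -> (42,-77.942) [heading=300, draw]
    -- iteration 3/4 --
    FD 5: (42,-77.942) -> (44.5,-82.272) [heading=300, draw]
    FD 1: (44.5,-82.272) -> (45,-83.138) [heading=300, draw]
    FD 3: (45,-83.138) -> (46.5,-85.737) [heading=300, draw]
    -- iteration 4/4 --
    FD 5: (46.5,-85.737) -> (49,-90.067) [heading=300, draw]
    FD 1: (49,-90.067) -> (49.5,-90.933) [heading=300, draw]
    FD 3: (49.5,-90.933) -> (51,-93.531) [heading=300, draw]
  ]
  -- iteration 4/4 --
  PD: pen down
  REPEAT 4 [
    -- iteration 1/4 --
    FD 5: (51,-93.531) -> (53.5,-97.861) [heading=300, draw]
    FD 1: (53.5,-97.861) -> (54,-98.727) [heading=300, draw]
    FD 3: (54,-98.727) -> (55.5,-101.325) [heading=300, draw]
    -- iteration 2/4 --
    FD 5: (55.5,-101.325) -> (58,-105.655) [heading=300, draw]
    FD 1: (58,-105.655) -> (58.5,-106.521) [heading=300, draw]
    FD 3: (58.5,-106.521) -> (60,-109.119) [heading=300, draw]
    -- iteration 3/4 --
    FD 5: (60,-109.119) -> (62.5,-113.449) [heading=300, draw]
    FD 1: (62.5,-113.449) -> (63,-114.315) [heading=300, draw]
    FD 3: (63,-114.315) -> (64.5,-116.913) [heading=300, draw]
    -- iteration 4/4 --
    FD 5: (64.5,-116.913) -> (67,-121.244) [heading=300, draw]
    FD 1: (67,-121.244) -> (67.5,-122.11) [heading=300, draw]
    FD 3: (67.5,-122.11) -> (69,-124.708) [heading=300, draw]
  ]
]
BK 2: (69,-124.708) -> (68,-122.976) [heading=300, draw]
PD: pen down
Final: pos=(68,-122.976), heading=300, 50 segment(s) drawn

Answer: 68 -122.976 300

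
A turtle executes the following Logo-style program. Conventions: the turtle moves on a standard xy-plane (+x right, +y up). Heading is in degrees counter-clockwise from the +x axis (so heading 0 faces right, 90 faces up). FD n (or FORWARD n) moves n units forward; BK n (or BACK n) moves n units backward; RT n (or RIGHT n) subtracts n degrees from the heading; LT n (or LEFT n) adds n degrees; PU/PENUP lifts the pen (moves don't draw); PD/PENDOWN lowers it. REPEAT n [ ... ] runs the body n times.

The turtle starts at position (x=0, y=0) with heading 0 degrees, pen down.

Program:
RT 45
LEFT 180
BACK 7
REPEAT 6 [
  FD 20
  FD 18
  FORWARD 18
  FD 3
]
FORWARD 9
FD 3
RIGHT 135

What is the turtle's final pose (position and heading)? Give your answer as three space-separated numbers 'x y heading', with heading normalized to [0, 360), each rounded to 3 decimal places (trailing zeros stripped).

Executing turtle program step by step:
Start: pos=(0,0), heading=0, pen down
RT 45: heading 0 -> 315
LT 180: heading 315 -> 135
BK 7: (0,0) -> (4.95,-4.95) [heading=135, draw]
REPEAT 6 [
  -- iteration 1/6 --
  FD 20: (4.95,-4.95) -> (-9.192,9.192) [heading=135, draw]
  FD 18: (-9.192,9.192) -> (-21.92,21.92) [heading=135, draw]
  FD 18: (-21.92,21.92) -> (-34.648,34.648) [heading=135, draw]
  FD 3: (-34.648,34.648) -> (-36.77,36.77) [heading=135, draw]
  -- iteration 2/6 --
  FD 20: (-36.77,36.77) -> (-50.912,50.912) [heading=135, draw]
  FD 18: (-50.912,50.912) -> (-63.64,63.64) [heading=135, draw]
  FD 18: (-63.64,63.64) -> (-76.368,76.368) [heading=135, draw]
  FD 3: (-76.368,76.368) -> (-78.489,78.489) [heading=135, draw]
  -- iteration 3/6 --
  FD 20: (-78.489,78.489) -> (-92.631,92.631) [heading=135, draw]
  FD 18: (-92.631,92.631) -> (-105.359,105.359) [heading=135, draw]
  FD 18: (-105.359,105.359) -> (-118.087,118.087) [heading=135, draw]
  FD 3: (-118.087,118.087) -> (-120.208,120.208) [heading=135, draw]
  -- iteration 4/6 --
  FD 20: (-120.208,120.208) -> (-134.35,134.35) [heading=135, draw]
  FD 18: (-134.35,134.35) -> (-147.078,147.078) [heading=135, draw]
  FD 18: (-147.078,147.078) -> (-159.806,159.806) [heading=135, draw]
  FD 3: (-159.806,159.806) -> (-161.927,161.927) [heading=135, draw]
  -- iteration 5/6 --
  FD 20: (-161.927,161.927) -> (-176.07,176.07) [heading=135, draw]
  FD 18: (-176.07,176.07) -> (-188.798,188.798) [heading=135, draw]
  FD 18: (-188.798,188.798) -> (-201.525,201.525) [heading=135, draw]
  FD 3: (-201.525,201.525) -> (-203.647,203.647) [heading=135, draw]
  -- iteration 6/6 --
  FD 20: (-203.647,203.647) -> (-217.789,217.789) [heading=135, draw]
  FD 18: (-217.789,217.789) -> (-230.517,230.517) [heading=135, draw]
  FD 18: (-230.517,230.517) -> (-243.245,243.245) [heading=135, draw]
  FD 3: (-243.245,243.245) -> (-245.366,245.366) [heading=135, draw]
]
FD 9: (-245.366,245.366) -> (-251.73,251.73) [heading=135, draw]
FD 3: (-251.73,251.73) -> (-253.851,253.851) [heading=135, draw]
RT 135: heading 135 -> 0
Final: pos=(-253.851,253.851), heading=0, 27 segment(s) drawn

Answer: -253.851 253.851 0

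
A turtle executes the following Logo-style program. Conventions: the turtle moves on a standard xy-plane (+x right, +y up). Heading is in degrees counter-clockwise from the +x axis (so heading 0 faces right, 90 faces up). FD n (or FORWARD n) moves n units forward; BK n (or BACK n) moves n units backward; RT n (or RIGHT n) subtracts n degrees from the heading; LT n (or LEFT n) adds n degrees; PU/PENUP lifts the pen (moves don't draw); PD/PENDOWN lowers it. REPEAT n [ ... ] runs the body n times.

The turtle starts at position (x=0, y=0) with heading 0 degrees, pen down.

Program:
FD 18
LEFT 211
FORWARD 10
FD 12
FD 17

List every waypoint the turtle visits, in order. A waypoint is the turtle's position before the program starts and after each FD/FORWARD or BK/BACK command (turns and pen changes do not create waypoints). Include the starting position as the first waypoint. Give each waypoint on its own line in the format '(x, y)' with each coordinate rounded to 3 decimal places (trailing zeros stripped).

Answer: (0, 0)
(18, 0)
(9.428, -5.15)
(-0.858, -11.331)
(-15.43, -20.086)

Derivation:
Executing turtle program step by step:
Start: pos=(0,0), heading=0, pen down
FD 18: (0,0) -> (18,0) [heading=0, draw]
LT 211: heading 0 -> 211
FD 10: (18,0) -> (9.428,-5.15) [heading=211, draw]
FD 12: (9.428,-5.15) -> (-0.858,-11.331) [heading=211, draw]
FD 17: (-0.858,-11.331) -> (-15.43,-20.086) [heading=211, draw]
Final: pos=(-15.43,-20.086), heading=211, 4 segment(s) drawn
Waypoints (5 total):
(0, 0)
(18, 0)
(9.428, -5.15)
(-0.858, -11.331)
(-15.43, -20.086)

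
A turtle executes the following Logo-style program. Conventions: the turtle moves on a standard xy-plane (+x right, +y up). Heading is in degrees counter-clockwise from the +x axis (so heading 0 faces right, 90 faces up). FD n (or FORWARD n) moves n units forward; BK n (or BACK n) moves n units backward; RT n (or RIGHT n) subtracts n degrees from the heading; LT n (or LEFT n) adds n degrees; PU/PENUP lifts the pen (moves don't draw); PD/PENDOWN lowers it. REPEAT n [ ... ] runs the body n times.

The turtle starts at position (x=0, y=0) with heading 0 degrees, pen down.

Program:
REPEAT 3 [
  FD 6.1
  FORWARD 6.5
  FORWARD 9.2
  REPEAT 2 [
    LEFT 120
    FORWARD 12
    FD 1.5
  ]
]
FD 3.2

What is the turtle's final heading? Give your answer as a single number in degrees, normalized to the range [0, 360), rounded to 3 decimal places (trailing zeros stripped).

Answer: 0

Derivation:
Executing turtle program step by step:
Start: pos=(0,0), heading=0, pen down
REPEAT 3 [
  -- iteration 1/3 --
  FD 6.1: (0,0) -> (6.1,0) [heading=0, draw]
  FD 6.5: (6.1,0) -> (12.6,0) [heading=0, draw]
  FD 9.2: (12.6,0) -> (21.8,0) [heading=0, draw]
  REPEAT 2 [
    -- iteration 1/2 --
    LT 120: heading 0 -> 120
    FD 12: (21.8,0) -> (15.8,10.392) [heading=120, draw]
    FD 1.5: (15.8,10.392) -> (15.05,11.691) [heading=120, draw]
    -- iteration 2/2 --
    LT 120: heading 120 -> 240
    FD 12: (15.05,11.691) -> (9.05,1.299) [heading=240, draw]
    FD 1.5: (9.05,1.299) -> (8.3,0) [heading=240, draw]
  ]
  -- iteration 2/3 --
  FD 6.1: (8.3,0) -> (5.25,-5.283) [heading=240, draw]
  FD 6.5: (5.25,-5.283) -> (2,-10.912) [heading=240, draw]
  FD 9.2: (2,-10.912) -> (-2.6,-18.879) [heading=240, draw]
  REPEAT 2 [
    -- iteration 1/2 --
    LT 120: heading 240 -> 0
    FD 12: (-2.6,-18.879) -> (9.4,-18.879) [heading=0, draw]
    FD 1.5: (9.4,-18.879) -> (10.9,-18.879) [heading=0, draw]
    -- iteration 2/2 --
    LT 120: heading 0 -> 120
    FD 12: (10.9,-18.879) -> (4.9,-8.487) [heading=120, draw]
    FD 1.5: (4.9,-8.487) -> (4.15,-7.188) [heading=120, draw]
  ]
  -- iteration 3/3 --
  FD 6.1: (4.15,-7.188) -> (1.1,-1.905) [heading=120, draw]
  FD 6.5: (1.1,-1.905) -> (-2.15,3.724) [heading=120, draw]
  FD 9.2: (-2.15,3.724) -> (-6.75,11.691) [heading=120, draw]
  REPEAT 2 [
    -- iteration 1/2 --
    LT 120: heading 120 -> 240
    FD 12: (-6.75,11.691) -> (-12.75,1.299) [heading=240, draw]
    FD 1.5: (-12.75,1.299) -> (-13.5,0) [heading=240, draw]
    -- iteration 2/2 --
    LT 120: heading 240 -> 0
    FD 12: (-13.5,0) -> (-1.5,0) [heading=0, draw]
    FD 1.5: (-1.5,0) -> (0,0) [heading=0, draw]
  ]
]
FD 3.2: (0,0) -> (3.2,0) [heading=0, draw]
Final: pos=(3.2,0), heading=0, 22 segment(s) drawn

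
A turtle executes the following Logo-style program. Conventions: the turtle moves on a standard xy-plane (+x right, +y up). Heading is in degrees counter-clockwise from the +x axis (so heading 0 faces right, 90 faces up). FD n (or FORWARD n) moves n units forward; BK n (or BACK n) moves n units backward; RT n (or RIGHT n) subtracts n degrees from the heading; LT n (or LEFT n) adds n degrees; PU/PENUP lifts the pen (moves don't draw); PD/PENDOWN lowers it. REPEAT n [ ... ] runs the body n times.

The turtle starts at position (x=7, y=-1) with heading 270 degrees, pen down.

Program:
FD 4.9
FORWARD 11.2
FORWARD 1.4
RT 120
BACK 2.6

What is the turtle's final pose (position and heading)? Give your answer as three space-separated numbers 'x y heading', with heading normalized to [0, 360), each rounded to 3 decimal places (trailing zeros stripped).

Answer: 9.252 -19.8 150

Derivation:
Executing turtle program step by step:
Start: pos=(7,-1), heading=270, pen down
FD 4.9: (7,-1) -> (7,-5.9) [heading=270, draw]
FD 11.2: (7,-5.9) -> (7,-17.1) [heading=270, draw]
FD 1.4: (7,-17.1) -> (7,-18.5) [heading=270, draw]
RT 120: heading 270 -> 150
BK 2.6: (7,-18.5) -> (9.252,-19.8) [heading=150, draw]
Final: pos=(9.252,-19.8), heading=150, 4 segment(s) drawn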